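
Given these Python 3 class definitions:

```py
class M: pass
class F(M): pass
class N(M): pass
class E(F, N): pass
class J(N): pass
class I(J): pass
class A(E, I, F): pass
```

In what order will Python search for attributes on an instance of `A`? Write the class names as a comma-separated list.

A, E, I, F, J, N, M, object

L[A] = A + merge(L[E], L[I], L[F], [E I F])
  take E:  [E F N M object] + [I J N M object] + [F M object] + [E I F]
  take I:  [F N M object] + [I J N M object] + [F M object] + [I F]
  take F:  [F N M object] + [J N M object] + [F M object] + [F]
  take J:  [N M object] + [J N M object] + [M object]
  take N:  [N M object] + [N M object] + [M object]
  take M:  [M object] + [M object] + [M object]
  take object:  [object] + [object] + [object]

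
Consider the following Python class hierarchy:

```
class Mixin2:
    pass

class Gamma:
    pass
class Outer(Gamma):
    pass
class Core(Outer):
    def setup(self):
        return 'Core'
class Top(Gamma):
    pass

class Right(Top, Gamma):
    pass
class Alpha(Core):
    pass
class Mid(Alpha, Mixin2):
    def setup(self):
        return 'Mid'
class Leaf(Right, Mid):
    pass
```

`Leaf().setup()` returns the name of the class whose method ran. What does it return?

Mid

L[Leaf] = Leaf + merge(L[Right], L[Mid], [Right Mid])
  take Right:  [Right Top Gamma object] + [Mid Alpha Core Outer Gamma Mixin2 object] + [Right Mid]
  take Top:  [Top Gamma object] + [Mid Alpha Core Outer Gamma Mixin2 object] + [Mid]
  take Mid:  [Gamma object] + [Mid Alpha Core Outer Gamma Mixin2 object] + [Mid]
  take Alpha:  [Gamma object] + [Alpha Core Outer Gamma Mixin2 object]
  take Core:  [Gamma object] + [Core Outer Gamma Mixin2 object]
  take Outer:  [Gamma object] + [Outer Gamma Mixin2 object]
  take Gamma:  [Gamma object] + [Gamma Mixin2 object]
  take Mixin2:  [object] + [Mixin2 object]
  take object:  [object] + [object]
MRO: Leaf Right Top Mid Alpha Core Outer Gamma Mixin2 object
setup is defined in: Core, Mid. First along the MRO is Mid.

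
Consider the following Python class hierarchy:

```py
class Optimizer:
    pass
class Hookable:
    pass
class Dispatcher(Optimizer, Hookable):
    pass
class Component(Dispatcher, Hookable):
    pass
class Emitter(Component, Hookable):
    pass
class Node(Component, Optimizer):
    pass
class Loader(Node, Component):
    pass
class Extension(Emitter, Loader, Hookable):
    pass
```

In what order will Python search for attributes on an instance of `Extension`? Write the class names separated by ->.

Extension -> Emitter -> Loader -> Node -> Component -> Dispatcher -> Optimizer -> Hookable -> object

L[Extension] = Extension + merge(L[Emitter], L[Loader], L[Hookable], [Emitter Loader Hookable])
  take Emitter:  [Emitter Component Dispatcher Optimizer Hookable object] + [Loader Node Component Dispatcher Optimizer Hookable object] + [Hookable object] + [Emitter Loader Hookable]
  take Loader:  [Component Dispatcher Optimizer Hookable object] + [Loader Node Component Dispatcher Optimizer Hookable object] + [Hookable object] + [Loader Hookable]
  take Node:  [Component Dispatcher Optimizer Hookable object] + [Node Component Dispatcher Optimizer Hookable object] + [Hookable object] + [Hookable]
  take Component:  [Component Dispatcher Optimizer Hookable object] + [Component Dispatcher Optimizer Hookable object] + [Hookable object] + [Hookable]
  take Dispatcher:  [Dispatcher Optimizer Hookable object] + [Dispatcher Optimizer Hookable object] + [Hookable object] + [Hookable]
  take Optimizer:  [Optimizer Hookable object] + [Optimizer Hookable object] + [Hookable object] + [Hookable]
  take Hookable:  [Hookable object] + [Hookable object] + [Hookable object] + [Hookable]
  take object:  [object] + [object] + [object]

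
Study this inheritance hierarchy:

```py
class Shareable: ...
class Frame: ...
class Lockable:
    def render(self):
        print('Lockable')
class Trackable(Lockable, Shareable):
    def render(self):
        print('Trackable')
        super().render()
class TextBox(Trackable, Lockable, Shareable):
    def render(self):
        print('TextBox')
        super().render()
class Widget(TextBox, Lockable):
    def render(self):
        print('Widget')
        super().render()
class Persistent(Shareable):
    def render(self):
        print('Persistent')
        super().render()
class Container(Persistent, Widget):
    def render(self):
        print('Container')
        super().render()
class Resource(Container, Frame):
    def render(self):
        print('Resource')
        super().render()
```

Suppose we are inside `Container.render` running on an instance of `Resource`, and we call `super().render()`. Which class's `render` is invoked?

Persistent

L[Resource] = Resource + merge(L[Container], L[Frame], [Container Frame])
  take Container:  [Container Persistent Widget TextBox Trackable Lockable Shareable object] + [Frame object] + [Container Frame]
  take Persistent:  [Persistent Widget TextBox Trackable Lockable Shareable object] + [Frame object] + [Frame]
  take Widget:  [Widget TextBox Trackable Lockable Shareable object] + [Frame object] + [Frame]
  take TextBox:  [TextBox Trackable Lockable Shareable object] + [Frame object] + [Frame]
  take Trackable:  [Trackable Lockable Shareable object] + [Frame object] + [Frame]
  take Lockable:  [Lockable Shareable object] + [Frame object] + [Frame]
  take Shareable:  [Shareable object] + [Frame object] + [Frame]
  take Frame:  [object] + [Frame object] + [Frame]
  take object:  [object] + [object]
MRO: Resource Container Persistent Widget TextBox Trackable Lockable Shareable Frame object
super() in Container.render on a Resource instance goes to the class after Container in Resource's MRO: Persistent.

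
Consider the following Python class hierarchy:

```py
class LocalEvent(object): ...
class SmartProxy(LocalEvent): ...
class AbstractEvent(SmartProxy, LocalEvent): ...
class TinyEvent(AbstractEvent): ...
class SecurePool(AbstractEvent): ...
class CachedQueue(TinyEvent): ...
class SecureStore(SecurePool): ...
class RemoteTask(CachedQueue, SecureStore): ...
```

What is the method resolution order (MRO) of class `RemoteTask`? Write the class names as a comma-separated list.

RemoteTask, CachedQueue, TinyEvent, SecureStore, SecurePool, AbstractEvent, SmartProxy, LocalEvent, object

L[RemoteTask] = RemoteTask + merge(L[CachedQueue], L[SecureStore], [CachedQueue SecureStore])
  take CachedQueue:  [CachedQueue TinyEvent AbstractEvent SmartProxy LocalEvent object] + [SecureStore SecurePool AbstractEvent SmartProxy LocalEvent object] + [CachedQueue SecureStore]
  take TinyEvent:  [TinyEvent AbstractEvent SmartProxy LocalEvent object] + [SecureStore SecurePool AbstractEvent SmartProxy LocalEvent object] + [SecureStore]
  take SecureStore:  [AbstractEvent SmartProxy LocalEvent object] + [SecureStore SecurePool AbstractEvent SmartProxy LocalEvent object] + [SecureStore]
  take SecurePool:  [AbstractEvent SmartProxy LocalEvent object] + [SecurePool AbstractEvent SmartProxy LocalEvent object]
  take AbstractEvent:  [AbstractEvent SmartProxy LocalEvent object] + [AbstractEvent SmartProxy LocalEvent object]
  take SmartProxy:  [SmartProxy LocalEvent object] + [SmartProxy LocalEvent object]
  take LocalEvent:  [LocalEvent object] + [LocalEvent object]
  take object:  [object] + [object]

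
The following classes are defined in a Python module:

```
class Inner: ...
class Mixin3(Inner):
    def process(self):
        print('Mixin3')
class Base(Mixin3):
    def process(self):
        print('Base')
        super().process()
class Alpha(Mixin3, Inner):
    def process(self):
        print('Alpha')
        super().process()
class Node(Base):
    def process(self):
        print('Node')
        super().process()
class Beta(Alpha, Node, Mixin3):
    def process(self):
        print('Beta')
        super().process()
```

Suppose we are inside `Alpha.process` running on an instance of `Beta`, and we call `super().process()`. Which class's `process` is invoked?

Node

L[Beta] = Beta + merge(L[Alpha], L[Node], L[Mixin3], [Alpha Node Mixin3])
  take Alpha:  [Alpha Mixin3 Inner object] + [Node Base Mixin3 Inner object] + [Mixin3 Inner object] + [Alpha Node Mixin3]
  take Node:  [Mixin3 Inner object] + [Node Base Mixin3 Inner object] + [Mixin3 Inner object] + [Node Mixin3]
  take Base:  [Mixin3 Inner object] + [Base Mixin3 Inner object] + [Mixin3 Inner object] + [Mixin3]
  take Mixin3:  [Mixin3 Inner object] + [Mixin3 Inner object] + [Mixin3 Inner object] + [Mixin3]
  take Inner:  [Inner object] + [Inner object] + [Inner object]
  take object:  [object] + [object] + [object]
MRO: Beta Alpha Node Base Mixin3 Inner object
super() in Alpha.process on a Beta instance goes to the class after Alpha in Beta's MRO: Node.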